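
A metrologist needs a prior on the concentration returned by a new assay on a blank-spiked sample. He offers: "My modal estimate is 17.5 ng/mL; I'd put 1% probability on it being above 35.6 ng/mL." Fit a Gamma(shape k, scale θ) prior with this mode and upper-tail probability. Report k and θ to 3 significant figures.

k ≈ 10.7, θ ≈ 1.8

Gamma(k,θ) with k>1 has mode (k−1)θ, so θ = 17.5/(k−1).
Need P(X < 35.6) = 0.99 with θ tied to k this way. Start at k = 2, θ = 17.5: P(X<35.6) ≈ 0.603.
Too low — raise k to concentrate. Iterating converges to k ≈ 10.7.
Then θ = 17.5/(10.7−1) ≈ 1.8.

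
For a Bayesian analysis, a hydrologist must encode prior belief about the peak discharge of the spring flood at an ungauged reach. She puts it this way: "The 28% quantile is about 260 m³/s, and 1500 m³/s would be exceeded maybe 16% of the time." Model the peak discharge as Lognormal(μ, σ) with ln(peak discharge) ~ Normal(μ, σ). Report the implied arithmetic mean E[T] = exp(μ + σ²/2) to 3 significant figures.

If T ~ Lognormal(μ,σ) then ln T ~ Normal(μ,σ), so the p-quantile of ln T is μ + z_p·σ.
ln(260) = 5.561 and ln(1500) = 7.313; z_{0.28} = -0.5828, z_{0.84} = 0.9945.
σ = (7.313 − 5.561)/(0.9945 − (-0.5828)) = 1.111.
μ = 5.561 − (-0.5828)·1.111 = 6.208.
E[T] = exp(μ + σ²/2) = exp(6.208 + 0.6173) = 921 m³/s.

E[T] ≈ 921 m³/s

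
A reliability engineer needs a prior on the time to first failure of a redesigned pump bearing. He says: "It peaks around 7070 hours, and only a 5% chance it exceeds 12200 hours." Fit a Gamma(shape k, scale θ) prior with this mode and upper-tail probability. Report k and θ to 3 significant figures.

Gamma(k,θ) with k>1 has mode (k−1)θ, so θ = 7070/(k−1).
Need P(X < 12200) = 0.95 with θ tied to k this way. Start at k = 2, θ = 7070: P(X<12200) ≈ 0.515.
Too low — raise k to concentrate. Iterating converges to k ≈ 10.4.
Then θ = 7070/(10.4−1) ≈ 754.

k ≈ 10.4, θ ≈ 754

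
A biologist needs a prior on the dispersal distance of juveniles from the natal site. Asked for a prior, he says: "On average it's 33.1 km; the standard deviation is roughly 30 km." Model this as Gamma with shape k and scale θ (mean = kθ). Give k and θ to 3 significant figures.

For Gamma(k, scale θ): mean = kθ, variance = kθ², so CV = 1/√k.
CV = SD/mean = 30/33.1 = 0.9063, hence k = 1/CV² = 1.22.
Then θ = mean/k = 33.1/1.22 = 27.2.

k ≈ 1.22, θ ≈ 27.2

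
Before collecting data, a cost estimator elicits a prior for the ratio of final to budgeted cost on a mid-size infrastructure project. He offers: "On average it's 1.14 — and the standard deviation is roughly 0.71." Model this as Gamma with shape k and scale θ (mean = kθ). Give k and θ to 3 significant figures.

For Gamma(k, scale θ): mean = kθ, variance = kθ², so CV = 1/√k.
CV = SD/mean = 0.71/1.14 = 0.6228, hence k = 1/CV² = 2.58.
Then θ = mean/k = 1.14/2.58 = 0.442.

k ≈ 2.58, θ ≈ 0.442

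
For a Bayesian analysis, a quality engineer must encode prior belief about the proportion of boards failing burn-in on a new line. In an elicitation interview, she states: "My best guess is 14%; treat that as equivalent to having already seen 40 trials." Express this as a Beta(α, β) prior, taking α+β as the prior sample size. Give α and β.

Under the effective-sample-size interpretation, Beta(α, β) has prior mean α/(α+β) and prior sample size α+β.
So α+β = 40 and α/(α+β) = 0.14, giving α = 0.14·40 = 5.6 and β = 40 − 5.6 = 34.4.

α = 5.6, β = 34.4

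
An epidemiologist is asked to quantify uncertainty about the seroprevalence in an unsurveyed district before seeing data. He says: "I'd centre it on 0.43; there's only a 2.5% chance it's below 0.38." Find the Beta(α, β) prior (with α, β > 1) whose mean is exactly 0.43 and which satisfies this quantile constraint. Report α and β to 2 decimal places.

With mean 0.43 fixed, write α = 0.43s, β = 0.57s where s = α+β.
Need P(θ < 0.38) = 0.025 under Beta(0.43s, 0.57s). Normal approximation: (q−m)/√(m(1−m)/s) ≈ z_{0.025} = -1.96, so s ≈ 0.43·0.57·(-1.96)²/(0.38−0.43)² = 376.6.
At s = 376.6: P(θ<0.38) ≈ 0.024. Adjusting to match 0.025 gives s ≈ 369.83.
So α = 0.43·369.83 ≈ 159.03, β = 0.57·369.83 ≈ 210.80.

α ≈ 159.03, β ≈ 210.80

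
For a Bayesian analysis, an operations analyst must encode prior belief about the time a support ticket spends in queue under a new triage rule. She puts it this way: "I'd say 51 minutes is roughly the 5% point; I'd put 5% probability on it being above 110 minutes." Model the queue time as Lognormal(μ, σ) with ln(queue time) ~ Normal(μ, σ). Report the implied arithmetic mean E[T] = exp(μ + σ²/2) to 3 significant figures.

E[T] ≈ 77 minutes

If T ~ Lognormal(μ,σ) then ln T ~ Normal(μ,σ), so the p-quantile of ln T is μ + z_p·σ.
ln(51) = 3.932 and ln(110) = 4.7; z_{0.05} = -1.645, z_{0.95} = 1.645.
σ = (4.7 − 3.932)/(1.645 − (-1.645)) = 0.234.
μ = 3.932 − (-1.645)·0.234 = 4.316.
E[T] = exp(μ + σ²/2) = exp(4.316 + 0.0273) = 77 minutes.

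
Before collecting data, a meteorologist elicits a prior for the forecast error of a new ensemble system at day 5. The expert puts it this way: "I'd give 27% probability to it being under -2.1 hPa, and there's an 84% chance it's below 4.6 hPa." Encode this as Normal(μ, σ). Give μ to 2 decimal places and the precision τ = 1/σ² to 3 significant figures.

For Normal(μ,σ), the p-quantile is μ + z_p·σ. Here z_{0.27} = -0.6128, z_{0.84} = 0.9945.
So -2.1 = μ − 0.6128σ and 4.6 = μ + 0.9945σ.
Subtracting: σ = (4.6 − -2.1)/(0.9945 − (-0.6128)) = 4.17.
Then μ = -2.1 − (-0.6128)·4.17 = 0.45.
Precision τ = 1/σ² = 1/4.169² = 0.0575.

μ = 0.45, τ = 0.0575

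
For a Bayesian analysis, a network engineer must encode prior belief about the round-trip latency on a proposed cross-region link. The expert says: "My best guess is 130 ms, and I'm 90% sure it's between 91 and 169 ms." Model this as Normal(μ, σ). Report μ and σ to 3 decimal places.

A symmetric 90% interval runs μ ± z·σ with z = 1.645.
Half-width = 39, so σ = 39/1.645 = 23.710.
μ is the stated best guess, 130.000.

μ = 130.000, σ = 23.710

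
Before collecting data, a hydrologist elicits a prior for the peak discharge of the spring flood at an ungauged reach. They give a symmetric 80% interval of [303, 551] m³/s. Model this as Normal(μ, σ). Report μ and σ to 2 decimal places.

A symmetric 80% interval runs μ ± z·σ with z = 1.282.
Half-width = 124, so σ = 124/1.282 = 96.76.
μ is the interval midpoint, 427.00.

μ = 427.00, σ = 96.76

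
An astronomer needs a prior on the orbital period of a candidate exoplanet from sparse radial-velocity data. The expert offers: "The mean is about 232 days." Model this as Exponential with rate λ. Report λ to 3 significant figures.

Exponential mean = 1/λ, so λ = 1/232.0 = 0.00431.

λ ≈ 0.00431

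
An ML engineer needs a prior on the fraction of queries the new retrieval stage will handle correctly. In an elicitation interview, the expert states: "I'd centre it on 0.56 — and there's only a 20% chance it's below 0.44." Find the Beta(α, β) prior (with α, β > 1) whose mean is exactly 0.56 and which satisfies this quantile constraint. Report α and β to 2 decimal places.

With mean 0.56 fixed, write α = 0.56s, β = 0.44s where s = α+β.
Need P(θ < 0.44) = 0.2 under Beta(0.56s, 0.44s). Normal approximation: (q−m)/√(m(1−m)/s) ≈ z_{0.2} = -0.842, so s ≈ 0.56·0.44·(-0.842)²/(0.44−0.56)² = 12.1.
At s = 12.1: P(θ<0.44) ≈ 0.199. Adjusting to match 0.2 gives s ≈ 12.06.
So α = 0.56·12.06 ≈ 6.75, β = 0.44·12.06 ≈ 5.31.

α ≈ 6.75, β ≈ 5.31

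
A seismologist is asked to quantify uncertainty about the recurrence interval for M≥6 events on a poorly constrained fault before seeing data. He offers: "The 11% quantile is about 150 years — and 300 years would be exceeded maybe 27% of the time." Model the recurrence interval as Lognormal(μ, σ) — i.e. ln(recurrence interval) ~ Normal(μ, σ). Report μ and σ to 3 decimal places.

If T ~ Lognormal(μ,σ) then ln T ~ Normal(μ,σ), so the p-quantile of ln T is μ + z_p·σ.
ln(150) = 5.011 and ln(300) = 5.704; z_{0.11} = -1.227, z_{0.73} = 0.6128.
σ = (5.704 − 5.011)/(0.6128 − (-1.227)) = 0.377.
μ = 5.011 − (-1.227)·0.377 = 5.473.

μ ≈ 5.473, σ ≈ 0.377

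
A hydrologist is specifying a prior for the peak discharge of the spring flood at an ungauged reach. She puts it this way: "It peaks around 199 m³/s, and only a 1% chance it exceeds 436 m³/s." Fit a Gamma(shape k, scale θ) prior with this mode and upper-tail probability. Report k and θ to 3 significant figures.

k ≈ 8.84, θ ≈ 25.4

Gamma(k,θ) with k>1 has mode (k−1)θ, so θ = 199/(k−1).
Need P(X < 436) = 0.99 with θ tied to k this way. Start at k = 2, θ = 199: P(X<436) ≈ 0.643.
Too low — raise k to concentrate. Iterating converges to k ≈ 8.84.
Then θ = 199/(8.84−1) ≈ 25.4.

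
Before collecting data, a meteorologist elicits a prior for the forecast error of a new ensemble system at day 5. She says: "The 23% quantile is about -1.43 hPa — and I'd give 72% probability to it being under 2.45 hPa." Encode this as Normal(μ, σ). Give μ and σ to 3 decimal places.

The p-quantile of Normal(μ,σ) is μ + z_p·σ, with z_{0.23} = -0.7388 and z_{0.72} = 0.5828.
Eliminate σ: μ = (z₂·x₁ − z₁·x₂)/(z₂ − z₁) = (0.5828·-1.43 − (-0.7388)·2.45)/1.322 = 0.739.
Then σ = (x₂ − x₁)/(z₂ − z₁) = (2.45 − -1.43)/1.322 = 2.936.

μ = 0.739, σ = 2.936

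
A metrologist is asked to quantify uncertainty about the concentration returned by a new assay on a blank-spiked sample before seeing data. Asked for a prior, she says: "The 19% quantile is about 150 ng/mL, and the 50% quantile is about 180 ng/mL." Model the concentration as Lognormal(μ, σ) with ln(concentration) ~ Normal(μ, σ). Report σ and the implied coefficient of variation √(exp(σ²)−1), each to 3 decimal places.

If T ~ Lognormal(μ,σ) then ln T ~ Normal(μ,σ), so the p-quantile of ln T is μ + z_p·σ.
ln(150) = 5.011 and ln(180) = 5.193; z_{0.19} = -0.8779, z_{0.5} = 0.
σ = (5.193 − 5.011)/(0 − (-0.8779)) = 0.208.
μ = 5.011 − (-0.8779)·0.208 = 5.193.
CV = √(exp(σ²)−1) = √(exp(0.0431)−1) = 0.210.

σ ≈ 0.208, CV ≈ 0.210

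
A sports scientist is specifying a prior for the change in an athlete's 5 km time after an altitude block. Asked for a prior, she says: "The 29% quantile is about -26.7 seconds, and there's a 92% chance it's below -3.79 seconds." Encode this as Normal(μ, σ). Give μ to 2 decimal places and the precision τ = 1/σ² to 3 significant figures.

μ = -20.23, τ = 0.00731

For Normal(μ,σ), the p-quantile is μ + z_p·σ. Here z_{0.29} = -0.5534, z_{0.92} = 1.405.
So -26.7 = μ − 0.5534σ and -3.79 = μ + 1.405σ.
Subtracting: σ = (-3.79 − -26.7)/(1.405 − (-0.5534)) = 11.70.
Then μ = -26.7 − (-0.5534)·11.70 = -20.23.
Precision τ = 1/σ² = 1/11.7² = 0.00731.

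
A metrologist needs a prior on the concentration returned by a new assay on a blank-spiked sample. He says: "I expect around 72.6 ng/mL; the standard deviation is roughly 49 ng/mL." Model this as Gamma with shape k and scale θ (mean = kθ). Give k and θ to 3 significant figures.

For Gamma(k, scale θ): mean = kθ, variance = kθ², so CV = 1/√k.
CV = SD/mean = 49/72.6 = 0.6749, hence k = 1/CV² = 2.2.
Then θ = mean/k = 72.6/2.2 = 33.1.

k ≈ 2.2, θ ≈ 33.1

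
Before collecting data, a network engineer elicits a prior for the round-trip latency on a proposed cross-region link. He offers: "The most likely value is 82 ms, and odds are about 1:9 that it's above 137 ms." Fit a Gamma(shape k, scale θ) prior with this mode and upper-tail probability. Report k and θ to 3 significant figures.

k ≈ 8.17, θ ≈ 11.4

Gamma(k,θ) with k>1 has mode (k−1)θ, so θ = 82/(k−1).
Need P(X < 137) = 0.9 with θ tied to k this way. Start at k = 2, θ = 82: P(X<137) ≈ 0.498.
Too low — raise k to concentrate. Iterating converges to k ≈ 8.17.
Then θ = 82/(8.17−1) ≈ 11.4.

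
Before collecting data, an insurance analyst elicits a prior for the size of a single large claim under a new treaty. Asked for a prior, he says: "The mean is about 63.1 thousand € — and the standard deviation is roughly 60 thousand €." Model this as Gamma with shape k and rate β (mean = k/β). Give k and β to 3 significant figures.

For Gamma(k, rate β): mean = k/β, variance = k/β², so CV = 1/√k.
CV = SD/mean = 60/63.1 = 0.9509, hence k = 1/CV² = 1.11.
Then β = k/mean = 1.11/63.1 = 0.0175.

k ≈ 1.11, β ≈ 0.0175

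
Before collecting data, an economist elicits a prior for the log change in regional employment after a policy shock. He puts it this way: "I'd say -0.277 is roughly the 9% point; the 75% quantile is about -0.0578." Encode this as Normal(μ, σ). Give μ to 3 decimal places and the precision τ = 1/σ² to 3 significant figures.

For Normal(μ,σ), the p-quantile is μ + z_p·σ. Here z_{0.09} = -1.341, z_{0.75} = 0.6745.
So -0.277 = μ − 1.341σ and -0.0578 = μ + 0.6745σ.
Subtracting: σ = (-0.0578 − -0.277)/(0.6745 − (-1.341)) = 0.109.
Then μ = -0.277 − (-1.341)·0.109 = -0.131.
Precision τ = 1/σ² = 1/0.1088² = 84.5.

μ = -0.131, τ = 84.5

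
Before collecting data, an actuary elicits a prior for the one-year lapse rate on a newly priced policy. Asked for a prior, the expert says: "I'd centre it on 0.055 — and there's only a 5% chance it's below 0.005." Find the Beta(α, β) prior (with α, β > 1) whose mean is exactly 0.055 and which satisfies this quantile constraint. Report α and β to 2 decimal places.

With mean 0.055 fixed, write α = 0.055s, β = 0.945s where s = α+β.
Need P(θ < 0.005) = 0.05 under Beta(0.055s, 0.945s). Normal approximation: (q−m)/√(m(1−m)/s) ≈ z_{0.05} = -1.64, so s ≈ 0.055·0.945·(-1.64)²/(0.005−0.055)² = 56.2.
At s = 56.2: P(θ<0.005) ≈ 0.002. Adjusting to match 0.05 gives s ≈ 23.05.
So α = 0.055·23.05 ≈ 1.27, β = 0.945·23.05 ≈ 21.78.

α ≈ 1.27, β ≈ 21.78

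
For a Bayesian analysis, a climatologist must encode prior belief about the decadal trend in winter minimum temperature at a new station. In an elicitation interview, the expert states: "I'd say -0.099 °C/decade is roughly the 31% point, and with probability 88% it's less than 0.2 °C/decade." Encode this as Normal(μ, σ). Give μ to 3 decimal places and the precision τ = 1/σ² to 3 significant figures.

The p-quantile of Normal(μ,σ) is μ + z_p·σ, with z_{0.31} = -0.4959 and z_{0.88} = 1.175.
Eliminate σ: μ = (z₂·x₁ − z₁·x₂)/(z₂ − z₁) = (1.175·-0.099 − (-0.4959)·0.2)/1.671 = -0.010.
Then σ = (x₂ − x₁)/(z₂ − z₁) = (0.2 − -0.099)/1.671 = 0.179.
Precision τ = 1/σ² = 1/0.179² = 31.2.

μ = -0.010, τ = 31.2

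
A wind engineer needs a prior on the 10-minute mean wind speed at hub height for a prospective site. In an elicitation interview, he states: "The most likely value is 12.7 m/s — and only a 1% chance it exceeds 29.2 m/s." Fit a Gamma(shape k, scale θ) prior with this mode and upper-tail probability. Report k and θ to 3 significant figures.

Gamma(k,θ) with k>1 has mode (k−1)θ, so θ = 12.7/(k−1).
Need P(X < 29.2) = 0.99 with θ tied to k this way. Start at k = 2, θ = 12.7: P(X<29.2) ≈ 0.669.
Too low — raise k to concentrate. Iterating converges to k ≈ 7.89.
Then θ = 12.7/(7.89−1) ≈ 1.84.

k ≈ 7.89, θ ≈ 1.84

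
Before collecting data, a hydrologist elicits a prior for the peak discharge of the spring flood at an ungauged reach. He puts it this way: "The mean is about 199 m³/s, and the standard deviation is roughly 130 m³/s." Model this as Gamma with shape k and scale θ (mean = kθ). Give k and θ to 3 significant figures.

For Gamma(k, scale θ): mean = kθ, variance = kθ², so CV = 1/√k.
CV = SD/mean = 130/199 = 0.6533, hence k = 1/CV² = 2.34.
Then θ = mean/k = 199/2.34 = 84.9.

k ≈ 2.34, θ ≈ 84.9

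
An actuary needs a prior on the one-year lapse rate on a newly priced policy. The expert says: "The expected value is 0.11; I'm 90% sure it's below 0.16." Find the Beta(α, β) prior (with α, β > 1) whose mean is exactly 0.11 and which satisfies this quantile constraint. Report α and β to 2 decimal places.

α ≈ 7.58, β ≈ 61.35

With mean 0.11 fixed, write α = 0.11s, β = 0.89s where s = α+β.
Need P(θ < 0.16) = 0.9 under Beta(0.11s, 0.89s). Normal approximation: (q−m)/√(m(1−m)/s) ≈ z_{0.9} = 1.28, so s ≈ 0.11·0.89·(1.28)²/(0.16−0.11)² = 64.3.
At s = 64.3: P(θ<0.16) ≈ 0.893. Adjusting to match 0.9 gives s ≈ 68.93.
So α = 0.11·68.93 ≈ 7.58, β = 0.89·68.93 ≈ 61.35.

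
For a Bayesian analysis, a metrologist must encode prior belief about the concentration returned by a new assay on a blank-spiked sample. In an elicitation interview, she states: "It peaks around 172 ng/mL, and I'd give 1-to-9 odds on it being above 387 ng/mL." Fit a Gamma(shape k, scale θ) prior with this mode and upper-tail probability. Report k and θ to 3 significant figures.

k ≈ 3.92, θ ≈ 58.8

Gamma(k,θ) with k>1 has mode (k−1)θ, so θ = 172/(k−1).
Need P(X < 387) = 0.9 with θ tied to k this way. Start at k = 2, θ = 172: P(X<387) ≈ 0.657.
Too low — raise k to concentrate. Iterating converges to k ≈ 3.92.
Then θ = 172/(3.92−1) ≈ 58.8.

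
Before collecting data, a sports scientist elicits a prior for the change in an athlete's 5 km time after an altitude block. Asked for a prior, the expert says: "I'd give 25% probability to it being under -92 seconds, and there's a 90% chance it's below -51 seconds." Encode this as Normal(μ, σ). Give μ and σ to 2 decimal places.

μ = -77.86, σ = 20.96

For Normal(μ,σ), the p-quantile is μ + z_p·σ. Here z_{0.25} = -0.6745, z_{0.9} = 1.282.
So -92 = μ − 0.6745σ and -51 = μ + 1.282σ.
Subtracting: σ = (-51 − -92)/(1.282 − (-0.6745)) = 20.96.
Then μ = -92 − (-0.6745)·20.96 = -77.86.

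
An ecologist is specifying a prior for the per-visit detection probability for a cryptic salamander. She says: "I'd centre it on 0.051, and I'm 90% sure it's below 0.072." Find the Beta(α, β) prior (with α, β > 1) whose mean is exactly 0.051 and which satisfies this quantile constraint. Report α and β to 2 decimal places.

With mean 0.051 fixed, write α = 0.051s, β = 0.949s where s = α+β.
Need P(θ < 0.072) = 0.9 under Beta(0.051s, 0.949s). Normal approximation: (q−m)/√(m(1−m)/s) ≈ z_{0.9} = 1.28, so s ≈ 0.051·0.949·(1.28)²/(0.072−0.051)² = 180.2.
At s = 180.2: P(θ<0.072) ≈ 0.893. Adjusting to match 0.9 gives s ≈ 193.33.
So α = 0.051·193.33 ≈ 9.86, β = 0.949·193.33 ≈ 183.47.

α ≈ 9.86, β ≈ 183.47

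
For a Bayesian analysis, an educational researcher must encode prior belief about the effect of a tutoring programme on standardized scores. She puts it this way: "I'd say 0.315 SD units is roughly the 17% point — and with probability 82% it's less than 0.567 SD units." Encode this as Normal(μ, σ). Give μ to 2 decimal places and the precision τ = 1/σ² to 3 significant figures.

The p-quantile of Normal(μ,σ) is μ + z_p·σ, with z_{0.17} = -0.9542 and z_{0.82} = 0.9154.
Eliminate σ: μ = (z₂·x₁ − z₁·x₂)/(z₂ − z₁) = (0.9154·0.315 − (-0.9542)·0.567)/1.87 = 0.44.
Then σ = (x₂ − x₁)/(z₂ − z₁) = (0.567 − 0.315)/1.87 = 0.13.
Precision τ = 1/σ² = 1/0.1348² = 55.

μ = 0.44, τ = 55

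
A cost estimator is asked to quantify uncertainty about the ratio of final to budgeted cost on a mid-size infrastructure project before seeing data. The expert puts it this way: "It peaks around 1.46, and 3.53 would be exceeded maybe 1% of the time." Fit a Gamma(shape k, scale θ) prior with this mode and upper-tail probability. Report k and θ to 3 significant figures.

Gamma(k,θ) with k>1 has mode (k−1)θ, so θ = 1.46/(k−1).
Need P(X < 3.53) = 0.99 with θ tied to k this way. Start at k = 2, θ = 1.46: P(X<3.53) ≈ 0.695.
Too low — raise k to concentrate. Iterating converges to k ≈ 7.07.
Then θ = 1.46/(7.07−1) ≈ 0.241.

k ≈ 7.07, θ ≈ 0.241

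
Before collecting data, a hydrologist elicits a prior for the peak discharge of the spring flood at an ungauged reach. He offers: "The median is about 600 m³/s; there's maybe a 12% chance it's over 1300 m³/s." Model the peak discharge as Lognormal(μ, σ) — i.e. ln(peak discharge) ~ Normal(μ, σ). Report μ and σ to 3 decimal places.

μ ≈ 6.397, σ ≈ 0.658

If T ~ Lognormal(μ,σ) then ln T ~ Normal(μ,σ), so the p-quantile of ln T is μ + z_p·σ.
ln(600) = 6.397 and ln(1300) = 7.17; z_{0.5} = 0, z_{0.88} = 1.175.
σ = (7.17 − 6.397)/(1.175 − (0)) = 0.658.
μ = 6.397 − (0)·0.658 = 6.397.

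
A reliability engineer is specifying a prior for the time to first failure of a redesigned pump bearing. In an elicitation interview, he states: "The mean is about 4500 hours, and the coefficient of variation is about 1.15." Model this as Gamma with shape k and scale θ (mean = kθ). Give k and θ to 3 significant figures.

For Gamma(k, scale θ): mean = kθ, variance = kθ², so CV = 1/√k.
CV = 1.15, hence k = 1/CV² = 0.756.
Then θ = mean/k = 4500/0.756 = 5950.

k ≈ 0.756, θ ≈ 5950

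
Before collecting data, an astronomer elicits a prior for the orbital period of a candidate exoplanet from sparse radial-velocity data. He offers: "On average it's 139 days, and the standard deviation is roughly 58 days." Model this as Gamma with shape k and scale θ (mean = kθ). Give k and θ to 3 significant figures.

For Gamma(k, scale θ): mean = kθ, variance = kθ², so CV = 1/√k.
CV = SD/mean = 58/139 = 0.4173, hence k = 1/CV² = 5.74.
Then θ = mean/k = 139/5.74 = 24.2.

k ≈ 5.74, θ ≈ 24.2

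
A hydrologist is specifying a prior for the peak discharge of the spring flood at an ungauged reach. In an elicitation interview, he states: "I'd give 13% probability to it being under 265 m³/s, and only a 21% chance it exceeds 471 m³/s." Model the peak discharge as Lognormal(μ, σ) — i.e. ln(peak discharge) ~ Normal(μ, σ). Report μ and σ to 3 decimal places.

μ ≈ 5.915, σ ≈ 0.298

If T ~ Lognormal(μ,σ) then ln T ~ Normal(μ,σ), so the p-quantile of ln T is μ + z_p·σ.
ln(265) = 5.58 and ln(471) = 6.155; z_{0.13} = -1.126, z_{0.79} = 0.8064.
σ = (6.155 − 5.58)/(0.8064 − (-1.126)) = 0.298.
μ = 5.58 − (-1.126)·0.298 = 5.915.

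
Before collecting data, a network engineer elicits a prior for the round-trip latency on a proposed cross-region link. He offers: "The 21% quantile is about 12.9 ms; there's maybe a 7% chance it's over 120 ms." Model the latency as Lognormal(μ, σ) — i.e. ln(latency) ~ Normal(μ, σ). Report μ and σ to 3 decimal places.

μ ≈ 3.345, σ ≈ 0.977

If T ~ Lognormal(μ,σ) then ln T ~ Normal(μ,σ), so the p-quantile of ln T is μ + z_p·σ.
ln(12.9) = 2.557 and ln(120) = 4.787; z_{0.21} = -0.8064, z_{0.93} = 1.476.
σ = (4.787 − 2.557)/(1.476 − (-0.8064)) = 0.977.
μ = 2.557 − (-0.8064)·0.977 = 3.345.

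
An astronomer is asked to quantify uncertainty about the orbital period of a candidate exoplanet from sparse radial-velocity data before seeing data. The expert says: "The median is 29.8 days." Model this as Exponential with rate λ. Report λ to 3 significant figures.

λ ≈ 0.0233

Exponential median = ln 2 / λ, so λ = ln 2 / 29.8 = 0.0233.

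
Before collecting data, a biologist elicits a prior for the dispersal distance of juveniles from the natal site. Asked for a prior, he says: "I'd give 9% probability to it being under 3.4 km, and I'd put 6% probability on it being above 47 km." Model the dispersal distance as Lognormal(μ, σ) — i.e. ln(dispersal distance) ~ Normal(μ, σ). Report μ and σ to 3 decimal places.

μ ≈ 2.440, σ ≈ 0.907

If T ~ Lognormal(μ,σ) then ln T ~ Normal(μ,σ), so the p-quantile of ln T is μ + z_p·σ.
ln(3.4) = 1.224 and ln(47) = 3.85; z_{0.09} = -1.341, z_{0.94} = 1.555.
σ = (3.85 − 1.224)/(1.555 − (-1.341)) = 0.907.
μ = 1.224 − (-1.341)·0.907 = 2.440.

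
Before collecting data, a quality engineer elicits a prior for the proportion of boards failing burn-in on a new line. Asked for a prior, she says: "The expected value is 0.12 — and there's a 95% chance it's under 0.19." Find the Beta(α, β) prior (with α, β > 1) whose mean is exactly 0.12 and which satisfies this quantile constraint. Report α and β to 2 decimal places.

α ≈ 8.20, β ≈ 60.12

With mean 0.12 fixed, write α = 0.12s, β = 0.88s where s = α+β.
Need P(θ < 0.19) = 0.95 under Beta(0.12s, 0.88s). Normal approximation: (q−m)/√(m(1−m)/s) ≈ z_{0.95} = 1.64, so s ≈ 0.12·0.88·(1.64)²/(0.19−0.12)² = 58.3.
At s = 58.3: P(θ<0.19) ≈ 0.937. Adjusting to match 0.95 gives s ≈ 68.32.
So α = 0.12·68.32 ≈ 8.20, β = 0.88·68.32 ≈ 60.12.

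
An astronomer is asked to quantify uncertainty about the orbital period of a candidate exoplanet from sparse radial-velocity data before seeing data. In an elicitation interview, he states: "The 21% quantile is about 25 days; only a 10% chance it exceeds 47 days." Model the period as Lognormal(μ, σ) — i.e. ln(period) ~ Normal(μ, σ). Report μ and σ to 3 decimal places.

If T ~ Lognormal(μ,σ) then ln T ~ Normal(μ,σ), so the p-quantile of ln T is μ + z_p·σ.
ln(25) = 3.219 and ln(47) = 3.85; z_{0.21} = -0.8064, z_{0.9} = 1.282.
σ = (3.85 − 3.219)/(1.282 − (-0.8064)) = 0.302.
μ = 3.219 − (-0.8064)·0.302 = 3.463.

μ ≈ 3.463, σ ≈ 0.302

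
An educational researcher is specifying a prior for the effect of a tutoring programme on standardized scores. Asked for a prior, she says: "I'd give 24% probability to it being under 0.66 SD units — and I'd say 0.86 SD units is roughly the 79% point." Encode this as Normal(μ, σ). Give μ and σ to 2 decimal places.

The p-quantile of Normal(μ,σ) is μ + z_p·σ, with z_{0.24} = -0.7063 and z_{0.79} = 0.8064.
Eliminate σ: μ = (z₂·x₁ − z₁·x₂)/(z₂ − z₁) = (0.8064·0.66 − (-0.7063)·0.86)/1.513 = 0.75.
Then σ = (x₂ − x₁)/(z₂ − z₁) = (0.86 − 0.66)/1.513 = 0.13.

μ = 0.75, σ = 0.13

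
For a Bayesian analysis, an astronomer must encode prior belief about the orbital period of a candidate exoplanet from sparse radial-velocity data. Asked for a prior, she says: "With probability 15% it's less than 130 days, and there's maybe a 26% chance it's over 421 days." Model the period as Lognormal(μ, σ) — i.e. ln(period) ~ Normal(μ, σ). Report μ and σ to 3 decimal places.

μ ≈ 5.593, σ ≈ 0.700

If T ~ Lognormal(μ,σ) then ln T ~ Normal(μ,σ), so the p-quantile of ln T is μ + z_p·σ.
ln(130) = 4.868 and ln(421) = 6.043; z_{0.15} = -1.036, z_{0.74} = 0.6433.
σ = (6.043 − 4.868)/(0.6433 − (-1.036)) = 0.700.
μ = 4.868 − (-1.036)·0.700 = 5.593.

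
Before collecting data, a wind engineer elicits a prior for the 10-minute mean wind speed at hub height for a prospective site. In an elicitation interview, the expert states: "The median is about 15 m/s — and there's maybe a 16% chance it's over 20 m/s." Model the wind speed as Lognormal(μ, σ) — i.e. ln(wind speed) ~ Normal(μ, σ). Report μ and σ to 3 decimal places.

μ ≈ 2.708, σ ≈ 0.289

If T ~ Lognormal(μ,σ) then ln T ~ Normal(μ,σ), so the p-quantile of ln T is μ + z_p·σ.
ln(15) = 2.708 and ln(20) = 2.996; z_{0.5} = 0, z_{0.84} = 0.9945.
σ = (2.996 − 2.708)/(0.9945 − (0)) = 0.289.
μ = 2.708 − (0)·0.289 = 2.708.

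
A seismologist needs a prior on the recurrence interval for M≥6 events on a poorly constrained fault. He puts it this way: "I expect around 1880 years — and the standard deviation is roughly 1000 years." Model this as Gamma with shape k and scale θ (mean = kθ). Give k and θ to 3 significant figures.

For Gamma(k, scale θ): mean = kθ, variance = kθ², so CV = 1/√k.
CV = SD/mean = 1000/1880 = 0.5319, hence k = 1/CV² = 3.53.
Then θ = mean/k = 1880/3.53 = 532.

k ≈ 3.53, θ ≈ 532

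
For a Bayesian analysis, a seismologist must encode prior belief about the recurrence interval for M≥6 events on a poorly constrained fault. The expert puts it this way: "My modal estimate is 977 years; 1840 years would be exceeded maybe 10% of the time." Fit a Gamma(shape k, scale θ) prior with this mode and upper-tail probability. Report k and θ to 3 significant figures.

k ≈ 5.77, θ ≈ 205

Gamma(k,θ) with k>1 has mode (k−1)θ, so θ = 977/(k−1).
Need P(X < 1840) = 0.9 with θ tied to k this way. Start at k = 2, θ = 977: P(X<1840) ≈ 0.561.
Too low — raise k to concentrate. Iterating converges to k ≈ 5.77.
Then θ = 977/(5.77−1) ≈ 205.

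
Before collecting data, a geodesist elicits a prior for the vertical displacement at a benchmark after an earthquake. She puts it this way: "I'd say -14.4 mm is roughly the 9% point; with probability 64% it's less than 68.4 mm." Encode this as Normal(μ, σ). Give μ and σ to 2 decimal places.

μ = 50.93, σ = 48.73

The p-quantile of Normal(μ,σ) is μ + z_p·σ, with z_{0.09} = -1.341 and z_{0.64} = 0.3585.
Eliminate σ: μ = (z₂·x₁ − z₁·x₂)/(z₂ − z₁) = (0.3585·-14.4 − (-1.341)·68.4)/1.699 = 50.93.
Then σ = (x₂ − x₁)/(z₂ − z₁) = (68.4 − -14.4)/1.699 = 48.73.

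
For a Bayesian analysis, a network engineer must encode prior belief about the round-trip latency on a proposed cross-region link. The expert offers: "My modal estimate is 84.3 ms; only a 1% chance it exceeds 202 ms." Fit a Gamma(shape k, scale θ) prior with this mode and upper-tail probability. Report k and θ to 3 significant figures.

k ≈ 7.2, θ ≈ 13.6

Gamma(k,θ) with k>1 has mode (k−1)θ, so θ = 84.3/(k−1).
Need P(X < 202) = 0.99 with θ tied to k this way. Start at k = 2, θ = 84.3: P(X<202) ≈ 0.691.
Too low — raise k to concentrate. Iterating converges to k ≈ 7.2.
Then θ = 84.3/(7.2−1) ≈ 13.6.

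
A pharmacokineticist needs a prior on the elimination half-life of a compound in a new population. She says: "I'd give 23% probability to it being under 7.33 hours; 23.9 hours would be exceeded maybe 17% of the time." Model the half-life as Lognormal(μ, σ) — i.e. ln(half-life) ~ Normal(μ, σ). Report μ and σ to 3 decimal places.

If T ~ Lognormal(μ,σ) then ln T ~ Normal(μ,σ), so the p-quantile of ln T is μ + z_p·σ.
ln(7.33) = 1.992 and ln(23.9) = 3.174; z_{0.23} = -0.7388, z_{0.83} = 0.9542.
σ = (3.174 − 1.992)/(0.9542 − (-0.7388)) = 0.698.
μ = 1.992 − (-0.7388)·0.698 = 2.508.

μ ≈ 2.508, σ ≈ 0.698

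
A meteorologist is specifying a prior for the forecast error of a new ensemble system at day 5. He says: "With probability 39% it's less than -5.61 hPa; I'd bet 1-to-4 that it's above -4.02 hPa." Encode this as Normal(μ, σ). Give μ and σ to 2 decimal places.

The p-quantile of Normal(μ,σ) is μ + z_p·σ, with z_{0.39} = -0.2793 and z_{0.8} = 0.8416.
Eliminate σ: μ = (z₂·x₁ − z₁·x₂)/(z₂ − z₁) = (0.8416·-5.61 − (-0.2793)·-4.02)/1.121 = -5.21.
Then σ = (x₂ − x₁)/(z₂ − z₁) = (-4.02 − -5.61)/1.121 = 1.42.

μ = -5.21, σ = 1.42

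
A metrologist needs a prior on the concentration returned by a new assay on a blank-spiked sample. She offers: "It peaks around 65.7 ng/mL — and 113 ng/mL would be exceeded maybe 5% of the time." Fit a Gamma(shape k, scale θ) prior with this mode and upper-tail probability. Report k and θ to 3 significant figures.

Gamma(k,θ) with k>1 has mode (k−1)θ, so θ = 65.7/(k−1).
Need P(X < 113) = 0.95 with θ tied to k this way. Start at k = 2, θ = 65.7: P(X<113) ≈ 0.513.
Too low — raise k to concentrate. Iterating converges to k ≈ 10.5.
Then θ = 65.7/(10.5−1) ≈ 6.92.

k ≈ 10.5, θ ≈ 6.92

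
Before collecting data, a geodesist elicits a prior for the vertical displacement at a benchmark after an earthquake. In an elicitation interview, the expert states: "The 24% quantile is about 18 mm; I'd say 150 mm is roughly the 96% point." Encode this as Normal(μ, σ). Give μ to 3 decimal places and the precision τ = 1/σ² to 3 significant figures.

μ = 55.946, τ = 0.000346

For Normal(μ,σ), the p-quantile is μ + z_p·σ. Here z_{0.24} = -0.7063, z_{0.96} = 1.751.
So 18 = μ − 0.7063σ and 150 = μ + 1.751σ.
Subtracting: σ = (150 − 18)/(1.751 − (-0.7063)) = 53.724.
Then μ = 18 − (-0.7063)·53.724 = 55.946.
Precision τ = 1/σ² = 1/53.72² = 0.000346.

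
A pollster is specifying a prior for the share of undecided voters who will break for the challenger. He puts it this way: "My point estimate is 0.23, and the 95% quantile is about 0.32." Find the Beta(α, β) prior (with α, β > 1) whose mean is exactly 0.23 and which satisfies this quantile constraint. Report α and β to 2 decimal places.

With mean 0.23 fixed, write α = 0.23s, β = 0.77s where s = α+β.
Need P(θ < 0.32) = 0.95 under Beta(0.23s, 0.77s). Normal approximation: (q−m)/√(m(1−m)/s) ≈ z_{0.95} = 1.64, so s ≈ 0.23·0.77·(1.64)²/(0.32−0.23)² = 59.2.
At s = 59.2: P(θ<0.32) ≈ 0.943. Adjusting to match 0.95 gives s ≈ 64.71.
So α = 0.23·64.71 ≈ 14.88, β = 0.77·64.71 ≈ 49.83.

α ≈ 14.88, β ≈ 49.83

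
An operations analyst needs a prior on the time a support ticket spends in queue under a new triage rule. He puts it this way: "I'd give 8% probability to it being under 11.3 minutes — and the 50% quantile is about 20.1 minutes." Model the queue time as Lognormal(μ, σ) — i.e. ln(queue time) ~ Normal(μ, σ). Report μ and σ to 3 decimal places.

μ ≈ 3.001, σ ≈ 0.410

If T ~ Lognormal(μ,σ) then ln T ~ Normal(μ,σ), so the p-quantile of ln T is μ + z_p·σ.
ln(11.3) = 2.425 and ln(20.1) = 3.001; z_{0.08} = -1.405, z_{0.5} = 0.
σ = (3.001 − 2.425)/(0 − (-1.405)) = 0.410.
μ = 2.425 − (-1.405)·0.410 = 3.001.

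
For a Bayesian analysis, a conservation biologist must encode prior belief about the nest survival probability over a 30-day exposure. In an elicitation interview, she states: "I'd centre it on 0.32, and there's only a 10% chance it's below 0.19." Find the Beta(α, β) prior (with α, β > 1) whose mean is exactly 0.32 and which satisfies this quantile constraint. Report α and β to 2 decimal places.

α ≈ 6.17, β ≈ 13.12

With mean 0.32 fixed, write α = 0.32s, β = 0.68s where s = α+β.
Need P(θ < 0.19) = 0.1 under Beta(0.32s, 0.68s). Normal approximation: (q−m)/√(m(1−m)/s) ≈ z_{0.1} = -1.28, so s ≈ 0.32·0.68·(-1.28)²/(0.19−0.32)² = 21.1.
At s = 21.1: P(θ<0.19) ≈ 0.089. Adjusting to match 0.1 gives s ≈ 19.29.
So α = 0.32·19.29 ≈ 6.17, β = 0.68·19.29 ≈ 13.12.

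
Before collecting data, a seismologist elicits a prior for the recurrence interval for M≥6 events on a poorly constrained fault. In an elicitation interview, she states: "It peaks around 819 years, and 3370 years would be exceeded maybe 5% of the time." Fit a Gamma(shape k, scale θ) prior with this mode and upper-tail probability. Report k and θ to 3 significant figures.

Gamma(k,θ) with k>1 has mode (k−1)θ, so θ = 819/(k−1).
Need P(X < 3370) = 0.95 with θ tied to k this way. Start at k = 2, θ = 819: P(X<3370) ≈ 0.916.
Too low — raise k to concentrate. Iterating converges to k ≈ 2.25.
Then θ = 819/(2.25−1) ≈ 655.

k ≈ 2.25, θ ≈ 655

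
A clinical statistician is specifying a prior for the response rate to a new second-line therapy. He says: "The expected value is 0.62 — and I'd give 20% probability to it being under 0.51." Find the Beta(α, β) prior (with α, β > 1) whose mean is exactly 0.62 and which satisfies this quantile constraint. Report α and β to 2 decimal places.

With mean 0.62 fixed, write α = 0.62s, β = 0.38s where s = α+β.
Need P(θ < 0.51) = 0.2 under Beta(0.62s, 0.38s). Normal approximation: (q−m)/√(m(1−m)/s) ≈ z_{0.2} = -0.842, so s ≈ 0.62·0.38·(-0.842)²/(0.51−0.62)² = 13.8.
At s = 13.8: P(θ<0.51) ≈ 0.197. Adjusting to match 0.2 gives s ≈ 13.45.
So α = 0.62·13.45 ≈ 8.34, β = 0.38·13.45 ≈ 5.11.

α ≈ 8.34, β ≈ 5.11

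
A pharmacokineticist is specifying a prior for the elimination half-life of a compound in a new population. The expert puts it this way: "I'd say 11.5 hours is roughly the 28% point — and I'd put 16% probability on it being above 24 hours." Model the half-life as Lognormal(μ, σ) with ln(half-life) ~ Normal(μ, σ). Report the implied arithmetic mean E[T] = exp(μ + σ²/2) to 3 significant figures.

If T ~ Lognormal(μ,σ) then ln T ~ Normal(μ,σ), so the p-quantile of ln T is μ + z_p·σ.
ln(11.5) = 2.442 and ln(24) = 3.178; z_{0.28} = -0.5828, z_{0.84} = 0.9945.
σ = (3.178 − 2.442)/(0.9945 − (-0.5828)) = 0.466.
μ = 2.442 − (-0.5828)·0.466 = 2.714.
E[T] = exp(μ + σ²/2) = exp(2.714 + 0.1088) = 16.8 hours.

E[T] ≈ 16.8 hours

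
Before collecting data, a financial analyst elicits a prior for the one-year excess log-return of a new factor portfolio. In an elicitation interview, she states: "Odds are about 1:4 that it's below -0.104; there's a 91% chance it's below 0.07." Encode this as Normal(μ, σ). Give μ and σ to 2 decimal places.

The p-quantile of Normal(μ,σ) is μ + z_p·σ, with z_{0.2} = -0.8416 and z_{0.91} = 1.341.
Eliminate σ: μ = (z₂·x₁ − z₁·x₂)/(z₂ − z₁) = (1.341·-0.104 − (-0.8416)·0.07)/2.182 = -0.04.
Then σ = (x₂ − x₁)/(z₂ − z₁) = (0.07 − -0.104)/2.182 = 0.08.

μ = -0.04, σ = 0.08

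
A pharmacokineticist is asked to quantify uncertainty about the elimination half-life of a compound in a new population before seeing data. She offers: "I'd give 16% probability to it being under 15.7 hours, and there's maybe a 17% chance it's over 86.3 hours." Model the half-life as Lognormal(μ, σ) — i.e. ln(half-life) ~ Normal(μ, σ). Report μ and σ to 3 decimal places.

μ ≈ 3.623, σ ≈ 0.875

If T ~ Lognormal(μ,σ) then ln T ~ Normal(μ,σ), so the p-quantile of ln T is μ + z_p·σ.
ln(15.7) = 2.754 and ln(86.3) = 4.458; z_{0.16} = -0.9945, z_{0.83} = 0.9542.
σ = (4.458 − 2.754)/(0.9542 − (-0.9945)) = 0.875.
μ = 2.754 − (-0.9945)·0.875 = 3.623.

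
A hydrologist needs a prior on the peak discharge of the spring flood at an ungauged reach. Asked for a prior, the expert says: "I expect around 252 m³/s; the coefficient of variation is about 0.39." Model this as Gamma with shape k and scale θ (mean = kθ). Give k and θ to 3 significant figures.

k ≈ 6.57, θ ≈ 38.3

For Gamma(k, scale θ): mean = kθ, variance = kθ², so CV = 1/√k.
CV = 0.39, hence k = 1/CV² = 6.57.
Then θ = mean/k = 252/6.57 = 38.3.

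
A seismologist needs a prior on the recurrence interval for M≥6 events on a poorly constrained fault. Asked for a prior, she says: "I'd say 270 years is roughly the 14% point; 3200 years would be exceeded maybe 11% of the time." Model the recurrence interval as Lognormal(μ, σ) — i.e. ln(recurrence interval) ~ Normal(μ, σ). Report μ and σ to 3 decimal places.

If T ~ Lognormal(μ,σ) then ln T ~ Normal(μ,σ), so the p-quantile of ln T is μ + z_p·σ.
ln(270) = 5.598 and ln(3200) = 8.071; z_{0.14} = -1.08, z_{0.89} = 1.227.
σ = (8.071 − 5.598)/(1.227 − (-1.08)) = 1.072.
μ = 5.598 − (-1.08)·1.072 = 6.756.

μ ≈ 6.756, σ ≈ 1.072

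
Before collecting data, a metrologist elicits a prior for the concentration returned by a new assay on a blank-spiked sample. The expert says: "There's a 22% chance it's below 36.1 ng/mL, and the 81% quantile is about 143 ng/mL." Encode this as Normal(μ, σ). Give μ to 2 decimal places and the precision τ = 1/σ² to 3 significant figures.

μ = 86.13, τ = 0.000238

For Normal(μ,σ), the p-quantile is μ + z_p·σ. Here z_{0.22} = -0.7722, z_{0.81} = 0.8779.
So 36.1 = μ − 0.7722σ and 143 = μ + 0.8779σ.
Subtracting: σ = (143 − 36.1)/(0.8779 − (-0.7722)) = 64.78.
Then μ = 36.1 − (-0.7722)·64.78 = 86.13.
Precision τ = 1/σ² = 1/64.78² = 0.000238.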